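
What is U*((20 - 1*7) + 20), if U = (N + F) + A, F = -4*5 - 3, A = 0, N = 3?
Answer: -660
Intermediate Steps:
F = -23 (F = -20 - 3 = -23)
U = -20 (U = (3 - 23) + 0 = -20 + 0 = -20)
U*((20 - 1*7) + 20) = -20*((20 - 1*7) + 20) = -20*((20 - 7) + 20) = -20*(13 + 20) = -20*33 = -660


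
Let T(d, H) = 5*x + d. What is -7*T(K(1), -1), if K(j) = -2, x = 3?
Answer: -91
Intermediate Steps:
T(d, H) = 15 + d (T(d, H) = 5*3 + d = 15 + d)
-7*T(K(1), -1) = -7*(15 - 2) = -7*13 = -91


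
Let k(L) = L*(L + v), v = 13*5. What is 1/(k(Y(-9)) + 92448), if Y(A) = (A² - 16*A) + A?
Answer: 1/153144 ≈ 6.5298e-6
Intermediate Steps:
v = 65
Y(A) = A² - 15*A
k(L) = L*(65 + L) (k(L) = L*(L + 65) = L*(65 + L))
1/(k(Y(-9)) + 92448) = 1/((-9*(-15 - 9))*(65 - 9*(-15 - 9)) + 92448) = 1/((-9*(-24))*(65 - 9*(-24)) + 92448) = 1/(216*(65 + 216) + 92448) = 1/(216*281 + 92448) = 1/(60696 + 92448) = 1/153144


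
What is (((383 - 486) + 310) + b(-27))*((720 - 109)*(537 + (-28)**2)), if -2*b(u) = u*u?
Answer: -254246265/2 ≈ -1.2712e+8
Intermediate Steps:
b(u) = -u**2/2 (b(u) = -u*u/2 = -u**2/2)
(((383 - 486) + 310) + b(-27))*((720 - 109)*(537 + (-28)**2)) = (((383 - 486) + 310) - 1/2*(-27)**2)*((720 - 109)*(537 + (-28)**2)) = ((-103 + 310) - 1/2*729)*(611*(537 + 784)) = (207 - 729/2)*(611*1321) = -315/2*807131 = -254246265/2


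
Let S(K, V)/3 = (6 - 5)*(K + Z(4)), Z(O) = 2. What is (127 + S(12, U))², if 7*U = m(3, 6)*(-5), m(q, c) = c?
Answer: 28561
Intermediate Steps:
U = -30/7 (U = (6*(-5))/7 = (⅐)*(-30) = -30/7 ≈ -4.2857)
S(K, V) = 6 + 3*K (S(K, V) = 3*((6 - 5)*(K + 2)) = 3*(1*(2 + K)) = 3*(2 + K) = 6 + 3*K)
(127 + S(12, U))² = (127 + (6 + 3*12))² = (127 + (6 + 36))² = (127 + 42)² = 169² = 28561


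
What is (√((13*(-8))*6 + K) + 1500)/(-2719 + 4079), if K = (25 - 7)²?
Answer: 75/68 + I*√3/136 ≈ 1.1029 + 0.012736*I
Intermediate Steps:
K = 324 (K = 18² = 324)
(√((13*(-8))*6 + K) + 1500)/(-2719 + 4079) = (√((13*(-8))*6 + 324) + 1500)/(-2719 + 4079) = (√(-104*6 + 324) + 1500)/1360 = (√(-624 + 324) + 1500)*(1/1360) = (√(-300) + 1500)*(1/1360) = (10*I*√3 + 1500)*(1/1360) = (1500 + 10*I*√3)*(1/1360) = 75/68 + I*√3/136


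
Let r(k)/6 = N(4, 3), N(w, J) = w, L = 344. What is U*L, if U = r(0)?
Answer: 8256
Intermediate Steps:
r(k) = 24 (r(k) = 6*4 = 24)
U = 24
U*L = 24*344 = 8256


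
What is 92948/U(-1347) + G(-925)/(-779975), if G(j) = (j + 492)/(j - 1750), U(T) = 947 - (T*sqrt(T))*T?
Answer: -434114364068728332/2313036342668748628841875 + 42161421933*I*sqrt(1347)/1108607946717079 ≈ -1.8768e-7 + 0.0013958*I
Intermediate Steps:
U(T) = 947 - T**(5/2) (U(T) = 947 - T**(3/2)*T = 947 - T**(5/2))
G(j) = (492 + j)/(-1750 + j)
92948/U(-1347) + G(-925)/(-779975) = 92948/(947 - (-1347)**(5/2)) + ((492 - 925)/(-1750 - 925))/(-779975) = 92948/(947 - 1814409*I*sqrt(1347)) + (-433/(-2675))*(-1/779975) = 92948/(947 - 1814409*I*sqrt(1347)) - 1/2675*(-433)*(-1/779975) = 92948/(947 - 1814409*I*sqrt(1347)) + (433/2675)*(-1/779975) = 92948/(947 - 1814409*I*sqrt(1347)) - 433/2086433125 = -433/2086433125 + 92948/(947 - 1814409*I*sqrt(1347))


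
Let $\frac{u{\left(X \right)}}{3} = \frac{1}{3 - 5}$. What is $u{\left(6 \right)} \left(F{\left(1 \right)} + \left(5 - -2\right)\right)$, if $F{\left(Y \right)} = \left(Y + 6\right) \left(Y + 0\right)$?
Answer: $-21$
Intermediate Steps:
$u{\left(X \right)} = - \frac{3}{2}$ ($u{\left(X \right)} = \frac{3}{3 - 5} = \frac{3}{-2} = 3 \left(- \frac{1}{2}\right) = - \frac{3}{2}$)
$F{\left(Y \right)} = Y \left(6 + Y\right)$ ($F{\left(Y \right)} = \left(6 + Y\right) Y = Y \left(6 + Y\right)$)
$u{\left(6 \right)} \left(F{\left(1 \right)} + \left(5 - -2\right)\right) = - \frac{3 \left(1 \left(6 + 1\right) + \left(5 - -2\right)\right)}{2} = - \frac{3 \left(1 \cdot 7 + \left(5 + 2\right)\right)}{2} = - \frac{3 \left(7 + 7\right)}{2} = \left(- \frac{3}{2}\right) 14 = -21$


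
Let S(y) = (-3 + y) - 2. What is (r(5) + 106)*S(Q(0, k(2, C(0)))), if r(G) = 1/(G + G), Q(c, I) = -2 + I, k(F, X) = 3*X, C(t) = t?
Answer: -7427/10 ≈ -742.70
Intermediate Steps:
S(y) = -5 + y
r(G) = 1/(2*G)
(r(5) + 106)*S(Q(0, k(2, C(0)))) = ((½)/5 + 106)*(-5 + (-2 + 3*0)) = ((½)*(⅕) + 106)*(-5 + (-2 + 0)) = (⅒ + 106)*(-5 - 2) = (1061/10)*(-7) = -7427/10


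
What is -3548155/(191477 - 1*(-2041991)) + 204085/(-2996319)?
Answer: -11087221558225/6692182604292 ≈ -1.6567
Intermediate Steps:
-3548155/(191477 - 1*(-2041991)) + 204085/(-2996319) = -3548155/(191477 + 2041991) + 204085*(-1/2996319) = -3548155/2233468 - 204085/2996319 = -11087221558225/6692182604292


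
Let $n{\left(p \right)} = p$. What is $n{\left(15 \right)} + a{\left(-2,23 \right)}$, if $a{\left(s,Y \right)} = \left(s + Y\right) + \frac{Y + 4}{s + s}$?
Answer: $\frac{117}{4} \approx 29.25$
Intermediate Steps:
$a{\left(s,Y \right)} = Y + s + \frac{4 + Y}{2 s}$ ($a{\left(s,Y \right)} = \left(Y + s\right) + \frac{4 + Y}{2 s} = Y + s + \frac{4 + Y}{2 s}$)
$n{\left(15 \right)} + a{\left(-2,23 \right)} = 15 + \frac{2 + \frac{1}{2} \cdot 23 - 2 \left(23 - 2\right)}{-2} = 15 - \frac{2 + \frac{23}{2} - 42}{2} = 15 - - \frac{57}{4} = 15 + \frac{57}{4} = \frac{117}{4}$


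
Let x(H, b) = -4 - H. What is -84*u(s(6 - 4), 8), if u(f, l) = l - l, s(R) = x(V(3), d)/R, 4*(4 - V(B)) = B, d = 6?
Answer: 0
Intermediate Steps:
V(B) = 4 - B/4
s(R) = -29/(4*R) (s(R) = (-4 - (4 - 1/4*3))/R = (-4 - (4 - 3/4))/R = (-4 - 1*13/4)/R = (-4 - 13/4)/R = -29/(4*R))
u(f, l) = 0
-84*u(s(6 - 4), 8) = -84*0 = 0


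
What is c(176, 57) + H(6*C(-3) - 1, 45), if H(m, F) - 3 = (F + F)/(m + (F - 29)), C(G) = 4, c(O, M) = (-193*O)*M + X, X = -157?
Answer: -25172260/13 ≈ -1.9363e+6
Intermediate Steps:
c(O, M) = -157 - 193*M*O (c(O, M) = (-193*O)*M - 157 = -193*M*O - 157 = -157 - 193*M*O)
H(m, F) = 3 + 2*F/(-29 + F + m) (H(m, F) = 3 + (F + F)/(m + (F - 29)) = 3 + (2*F)/(m + (-29 + F)) = 3 + (2*F)/(-29 + F + m) = 3 + 2*F/(-29 + F + m))
c(176, 57) + H(6*C(-3) - 1, 45) = (-157 - 193*57*176) + (-87 + 3*(6*4 - 1) + 5*45)/(-29 + 45 + (6*4 - 1)) = (-157 - 1936176) + (-87 + 3*(24 - 1) + 225)/(-29 + 45 + (24 - 1)) = -1936333 + (-87 + 3*23 + 225)/(-29 + 45 + 23) = -1936333 + (-87 + 69 + 225)/39 = -1936333 + (1/39)*207 = -1936333 + 69/13 = -25172260/13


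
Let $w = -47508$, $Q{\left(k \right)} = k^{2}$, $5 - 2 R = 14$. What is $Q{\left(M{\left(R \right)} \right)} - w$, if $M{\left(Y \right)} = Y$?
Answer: $\frac{190113}{4} \approx 47528.0$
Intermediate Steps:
$R = - \frac{9}{2}$ ($R = \frac{5}{2} - 7 = - \frac{9}{2} \approx -4.5$)
$Q{\left(M{\left(R \right)} \right)} - w = \left(- \frac{9}{2}\right)^{2} - -47508 = \frac{81}{4} + 47508 = \frac{190113}{4}$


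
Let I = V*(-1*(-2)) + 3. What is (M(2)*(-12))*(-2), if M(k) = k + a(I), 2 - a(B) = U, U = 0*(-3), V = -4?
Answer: 96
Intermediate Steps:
U = 0
I = -5 (I = -(-4)*(-2) + 3 = -4*2 + 3 = -8 + 3 = -5)
a(B) = 2 (a(B) = 2 - 1*0 = 2 + 0 = 2)
M(k) = 2 + k (M(k) = k + 2 = 2 + k)
(M(2)*(-12))*(-2) = ((2 + 2)*(-12))*(-2) = (4*(-12))*(-2) = -48*(-2) = 96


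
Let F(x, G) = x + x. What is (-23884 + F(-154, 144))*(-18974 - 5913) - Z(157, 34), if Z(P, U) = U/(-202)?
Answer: 60808696721/101 ≈ 6.0207e+8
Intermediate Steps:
Z(P, U) = -U/202 (Z(P, U) = U*(-1/202) = -U/202)
F(x, G) = 2*x
(-23884 + F(-154, 144))*(-18974 - 5913) - Z(157, 34) = (-23884 + 2*(-154))*(-18974 - 5913) - (-1)*34/202 = (-23884 - 308)*(-24887) - 1*(-17/101) = -24192*(-24887) + 17/101 = 602066304 + 17/101 = 60808696721/101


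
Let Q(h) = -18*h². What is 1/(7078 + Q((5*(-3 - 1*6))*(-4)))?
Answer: -1/576122 ≈ -1.7357e-6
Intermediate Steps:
1/(7078 + Q((5*(-3 - 1*6))*(-4))) = 1/(7078 - 18*400*(-3 - 1*6)²) = 1/(7078 - 18*400*(-3 - 6)²) = 1/(7078 - 18*((5*(-9))*(-4))²) = 1/(7078 - 18*(-45*(-4))²) = 1/(7078 - 18*180²) = 1/(7078 - 18*32400) = 1/(7078 - 583200) = 1/(-576122) = -1/576122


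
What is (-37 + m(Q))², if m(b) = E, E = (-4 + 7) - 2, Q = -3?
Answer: 1296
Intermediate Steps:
E = 1 (E = 3 - 2 = 1)
m(b) = 1
(-37 + m(Q))² = (-37 + 1)² = (-36)² = 1296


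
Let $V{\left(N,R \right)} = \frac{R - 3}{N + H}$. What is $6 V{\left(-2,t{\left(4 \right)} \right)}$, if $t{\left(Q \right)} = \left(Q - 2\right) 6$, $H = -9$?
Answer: $- \frac{54}{11} \approx -4.9091$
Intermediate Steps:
$t{\left(Q \right)} = -12 + 6 Q$ ($t{\left(Q \right)} = \left(-2 + Q\right) 6 = -12 + 6 Q$)
$V{\left(N,R \right)} = \frac{-3 + R}{-9 + N}$ ($V{\left(N,R \right)} = \frac{R - 3}{N - 9} = \frac{-3 + R}{-9 + N}$)
$6 V{\left(-2,t{\left(4 \right)} \right)} = 6 \frac{-3 + \left(-12 + 6 \cdot 4\right)}{-9 - 2} = 6 \frac{-3 + \left(-12 + 24\right)}{-11} = 6 \left(- \frac{-3 + 12}{11}\right) = 6 \left(\left(- \frac{1}{11}\right) 9\right) = 6 \left(- \frac{9}{11}\right) = - \frac{54}{11}$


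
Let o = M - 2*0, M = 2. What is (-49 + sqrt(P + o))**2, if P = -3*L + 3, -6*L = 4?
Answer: (49 - sqrt(7))**2 ≈ 2148.7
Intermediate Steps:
L = -2/3 (L = -1/6*4 = -2/3 ≈ -0.66667)
P = 5 (P = -3*(-2/3) + 3 = 2 + 3 = 5)
o = 2 (o = 2 - 2*0 = 2 + 0 = 2)
(-49 + sqrt(P + o))**2 = (-49 + sqrt(5 + 2))**2 = (-49 + sqrt(7))**2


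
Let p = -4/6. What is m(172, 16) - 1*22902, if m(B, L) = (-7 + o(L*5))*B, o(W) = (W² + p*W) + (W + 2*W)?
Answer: 3326402/3 ≈ 1.1088e+6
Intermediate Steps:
p = -⅔ (p = -4*⅙ = -⅔ ≈ -0.66667)
o(W) = W² + 7*W/3 (o(W) = (W² - 2*W/3) + (W + 2*W) = (W² - 2*W/3) + 3*W = W² + 7*W/3)
m(B, L) = B*(-7 + 5*L*(7 + 15*L)/3) (m(B, L) = (-7 + (L*5)*(7 + 3*(L*5))/3)*B = (-7 + (5*L)*(7 + 3*(5*L))/3)*B = (-7 + (5*L)*(7 + 15*L)/3)*B = (-7 + 5*L*(7 + 15*L)/3)*B = B*(-7 + 5*L*(7 + 15*L)/3))
m(172, 16) - 1*22902 = (⅓)*172*(-21 + 5*16*(7 + 15*16)) - 1*22902 = (⅓)*172*(-21 + 5*16*(7 + 240)) - 22902 = (⅓)*172*(-21 + 5*16*247) - 22902 = (⅓)*172*(-21 + 19760) - 22902 = (⅓)*172*19739 - 22902 = 3395108/3 - 22902 = 3326402/3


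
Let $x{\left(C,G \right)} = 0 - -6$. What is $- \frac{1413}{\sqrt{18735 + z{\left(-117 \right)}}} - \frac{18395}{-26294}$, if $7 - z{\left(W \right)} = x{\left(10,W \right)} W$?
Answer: $\frac{18395}{26294} - \frac{1413 \sqrt{4861}}{9722} \approx -9.4337$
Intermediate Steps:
$x{\left(C,G \right)} = 6$ ($x{\left(C,G \right)} = 0 + 6 = 6$)
$z{\left(W \right)} = 7 - 6 W$
$- \frac{1413}{\sqrt{18735 + z{\left(-117 \right)}}} - \frac{18395}{-26294} = - \frac{1413}{\sqrt{18735 + \left(7 - -702\right)}} - \frac{18395}{-26294} = - \frac{1413}{\sqrt{18735 + \left(7 + 702\right)}} - - \frac{18395}{26294} = - \frac{1413}{\sqrt{18735 + 709}} + \frac{18395}{26294} = - \frac{1413}{\sqrt{19444}} + \frac{18395}{26294} = - \frac{1413}{2 \sqrt{4861}} + \frac{18395}{26294} = - 1413 \frac{\sqrt{4861}}{9722} + \frac{18395}{26294} = - \frac{1413 \sqrt{4861}}{9722} + \frac{18395}{26294} = \frac{18395}{26294} - \frac{1413 \sqrt{4861}}{9722}$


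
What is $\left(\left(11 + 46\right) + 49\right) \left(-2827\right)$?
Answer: $-299662$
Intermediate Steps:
$\left(\left(11 + 46\right) + 49\right) \left(-2827\right) = \left(57 + 49\right) \left(-2827\right) = 106 \left(-2827\right) = -299662$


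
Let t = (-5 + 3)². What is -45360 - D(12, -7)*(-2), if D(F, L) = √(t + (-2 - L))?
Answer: -45354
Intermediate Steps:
t = 4 (t = (-2)² = 4)
D(F, L) = √(2 - L) (D(F, L) = √(4 + (-2 - L)) = √(2 - L))
-45360 - D(12, -7)*(-2) = -45360 - √(2 - 1*(-7))*(-2) = -45360 - √(2 + 7)*(-2) = -45360 - √9*(-2) = -45360 - 3*(-2) = -45360 - 1*(-6) = -45360 + 6 = -45354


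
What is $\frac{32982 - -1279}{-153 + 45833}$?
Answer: $\frac{34261}{45680} \approx 0.75002$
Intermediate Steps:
$\frac{32982 - -1279}{-153 + 45833} = \frac{32982 + \left(1284 - 5\right)}{45680} = \left(32982 + 1279\right) \frac{1}{45680} = 34261 \cdot \frac{1}{45680} = \frac{34261}{45680}$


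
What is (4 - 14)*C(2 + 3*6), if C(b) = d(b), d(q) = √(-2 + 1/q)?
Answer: -I*√195 ≈ -13.964*I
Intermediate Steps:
C(b) = √(-2 + 1/b)
(4 - 14)*C(2 + 3*6) = (4 - 14)*√(-2 + 1/(2 + 3*6)) = -10*√(-2 + 1/(2 + 18)) = -10*√(-2 + 1/20) = -I*√195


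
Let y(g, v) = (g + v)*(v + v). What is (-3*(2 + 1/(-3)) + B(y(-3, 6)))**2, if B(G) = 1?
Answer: 16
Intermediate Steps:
y(g, v) = 2*v*(g + v) (y(g, v) = (g + v)*(2*v) = 2*v*(g + v))
(-3*(2 + 1/(-3)) + B(y(-3, 6)))**2 = (-3*(2 + 1/(-3)) + 1)**2 = (-3*(2 - 1/3) + 1)**2 = (-3*5/3 + 1)**2 = (-5 + 1)**2 = (-4)**2 = 16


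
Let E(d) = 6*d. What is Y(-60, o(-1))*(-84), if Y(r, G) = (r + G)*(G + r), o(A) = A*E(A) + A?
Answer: -254100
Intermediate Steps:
o(A) = A + 6*A² (o(A) = A*(6*A) + A = 6*A² + A = A + 6*A²)
Y(r, G) = (G + r)² (Y(r, G) = (G + r)*(G + r) = (G + r)²)
Y(-60, o(-1))*(-84) = (-(1 + 6*(-1)) - 60)²*(-84) = (-(1 - 6) - 60)²*(-84) = (-1*(-5) - 60)²*(-84) = (5 - 60)²*(-84) = (-55)²*(-84) = 3025*(-84) = -254100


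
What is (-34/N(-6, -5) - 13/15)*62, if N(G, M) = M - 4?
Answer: 8122/45 ≈ 180.49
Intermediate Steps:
N(G, M) = -4 + M
(-34/N(-6, -5) - 13/15)*62 = (-34/(-4 - 5) - 13/15)*62 = (-34/(-9) - 13*1/15)*62 = (-34*(-⅑) - 13/15)*62 = (34/9 - 13/15)*62 = (131/45)*62 = 8122/45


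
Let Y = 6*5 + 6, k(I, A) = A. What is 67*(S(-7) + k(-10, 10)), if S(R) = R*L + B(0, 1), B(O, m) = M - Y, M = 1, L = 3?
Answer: -3082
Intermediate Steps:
Y = 36 (Y = 30 + 6 = 36)
B(O, m) = -35 (B(O, m) = 1 - 1*36 = 1 - 36 = -35)
S(R) = -35 + 3*R (S(R) = R*3 - 35 = 3*R - 35 = -35 + 3*R)
67*(S(-7) + k(-10, 10)) = 67*((-35 + 3*(-7)) + 10) = 67*((-35 - 21) + 10) = 67*(-56 + 10) = 67*(-46) = -3082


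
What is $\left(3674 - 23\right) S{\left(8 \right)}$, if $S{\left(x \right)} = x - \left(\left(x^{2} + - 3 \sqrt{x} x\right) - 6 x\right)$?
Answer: $-29208 + 175248 \sqrt{2} \approx 2.1863 \cdot 10^{5}$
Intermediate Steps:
$S{\left(x \right)} = - x^{2} + 3 x^{\frac{3}{2}} + 7 x$ ($S{\left(x \right)} = x - \left(\left(x^{2} - 3 x^{\frac{3}{2}}\right) - 6 x\right) = x - \left(x^{2} - 6 x - 3 x^{\frac{3}{2}}\right) = x + \left(- x^{2} + 3 x^{\frac{3}{2}} + 6 x\right) = - x^{2} + 3 x^{\frac{3}{2}} + 7 x$)
$\left(3674 - 23\right) S{\left(8 \right)} = \left(3674 - 23\right) \left(- 8^{2} + 3 \cdot 8^{\frac{3}{2}} + 7 \cdot 8\right) = 3651 \left(\left(-1\right) 64 + 3 \cdot 16 \sqrt{2} + 56\right) = 3651 \left(-64 + 48 \sqrt{2} + 56\right) = 3651 \left(-8 + 48 \sqrt{2}\right) = -29208 + 175248 \sqrt{2}$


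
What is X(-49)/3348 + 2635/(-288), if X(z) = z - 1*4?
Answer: -245479/26784 ≈ -9.1651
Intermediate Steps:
X(z) = -4 + z (X(z) = z - 4 = -4 + z)
X(-49)/3348 + 2635/(-288) = (-4 - 49)/3348 + 2635/(-288) = -53*1/3348 + 2635*(-1/288) = -53/3348 - 2635/288 = -245479/26784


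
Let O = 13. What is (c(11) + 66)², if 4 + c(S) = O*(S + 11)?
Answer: 121104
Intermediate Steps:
c(S) = 139 + 13*S (c(S) = -4 + 13*(S + 11) = -4 + 13*(11 + S) = -4 + (143 + 13*S) = 139 + 13*S)
(c(11) + 66)² = ((139 + 13*11) + 66)² = ((139 + 143) + 66)² = (282 + 66)² = 348² = 121104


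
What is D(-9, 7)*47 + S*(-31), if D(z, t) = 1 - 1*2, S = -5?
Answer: 108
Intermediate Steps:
D(z, t) = -1 (D(z, t) = 1 - 2 = -1)
D(-9, 7)*47 + S*(-31) = -1*47 - 5*(-31) = -47 + 155 = 108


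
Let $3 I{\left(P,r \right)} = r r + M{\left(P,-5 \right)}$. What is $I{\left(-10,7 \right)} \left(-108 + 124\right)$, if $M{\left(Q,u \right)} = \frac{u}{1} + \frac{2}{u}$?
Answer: $\frac{3488}{15} \approx 232.53$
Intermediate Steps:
$M{\left(Q,u \right)} = u + \frac{2}{u}$ ($M{\left(Q,u \right)} = u 1 + \frac{2}{u} = u + \frac{2}{u}$)
$I{\left(P,r \right)} = - \frac{9}{5} + \frac{r^{2}}{3}$ ($I{\left(P,r \right)} = \frac{r r - \left(5 - \frac{2}{-5}\right)}{3} = \frac{r^{2} + \left(-5 + 2 \left(- \frac{1}{5}\right)\right)}{3} = \frac{r^{2} - \frac{27}{5}}{3} = \frac{- \frac{27}{5} + r^{2}}{3} = - \frac{9}{5} + \frac{r^{2}}{3}$)
$I{\left(-10,7 \right)} \left(-108 + 124\right) = \left(- \frac{9}{5} + \frac{7^{2}}{3}\right) \left(-108 + 124\right) = \left(- \frac{9}{5} + \frac{1}{3} \cdot 49\right) 16 = \left(- \frac{9}{5} + \frac{49}{3}\right) 16 = \frac{218}{15} \cdot 16 = \frac{3488}{15}$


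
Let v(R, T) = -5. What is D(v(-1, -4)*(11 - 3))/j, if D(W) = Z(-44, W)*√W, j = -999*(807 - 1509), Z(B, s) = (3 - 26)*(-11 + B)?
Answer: 1265*I*√10/350649 ≈ 0.011408*I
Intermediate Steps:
Z(B, s) = 253 - 23*B (Z(B, s) = -23*(-11 + B) = 253 - 23*B)
j = 701298 (j = -999*(-702) = 701298)
D(W) = 1265*√W (D(W) = (253 - 23*(-44))*√W = (253 + 1012)*√W = 1265*√W)
D(v(-1, -4)*(11 - 3))/j = (1265*√(-5*(11 - 3)))/701298 = (1265*√(-5*8))*(1/701298) = (1265*√(-40))*(1/701298) = (1265*(2*I*√10))*(1/701298) = (2530*I*√10)*(1/701298) = 1265*I*√10/350649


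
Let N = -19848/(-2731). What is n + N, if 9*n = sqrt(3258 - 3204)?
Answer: 19848/2731 + sqrt(6)/3 ≈ 8.0842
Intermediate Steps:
N = 19848/2731 (N = -19848*(-1/2731) = 19848/2731 ≈ 7.2677)
n = sqrt(6)/3 (n = sqrt(3258 - 3204)/9 = sqrt(54)/9 = (3*sqrt(6))/9 = sqrt(6)/3 ≈ 0.81650)
n + N = sqrt(6)/3 + 19848/2731 = 19848/2731 + sqrt(6)/3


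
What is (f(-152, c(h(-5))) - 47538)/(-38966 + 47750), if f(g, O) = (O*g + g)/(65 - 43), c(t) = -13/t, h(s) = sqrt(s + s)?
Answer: -261497/48312 - 247*I*sqrt(10)/241560 ≈ -5.4127 - 0.0032335*I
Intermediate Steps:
h(s) = sqrt(2)*sqrt(s) (h(s) = sqrt(2*s) = sqrt(2)*sqrt(s))
f(g, O) = g/22 + O*g/22 (f(g, O) = (g + O*g)/22 = (g + O*g)*(1/22) = g/22 + O*g/22)
(f(-152, c(h(-5))) - 47538)/(-38966 + 47750) = ((1/22)*(-152)*(1 - 13*(-I*sqrt(10)/10)) - 47538)/(-38966 + 47750) = ((1/22)*(-152)*(1 - 13*(-I*sqrt(10)/10)) - 47538)/8784 = ((1/22)*(-152)*(1 - 13*(-I*sqrt(10)/10)) - 47538)*(1/8784) = ((1/22)*(-152)*(1 - (-13)*I*sqrt(10)/10) - 47538)*(1/8784) = ((1/22)*(-152)*(1 + 13*I*sqrt(10)/10) - 47538)*(1/8784) = ((-76/11 - 494*I*sqrt(10)/55) - 47538)*(1/8784) = (-522994/11 - 494*I*sqrt(10)/55)*(1/8784) = -261497/48312 - 247*I*sqrt(10)/241560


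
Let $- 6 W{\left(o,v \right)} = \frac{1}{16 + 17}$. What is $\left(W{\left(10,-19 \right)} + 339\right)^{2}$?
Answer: $\frac{4505228641}{39204} \approx 1.1492 \cdot 10^{5}$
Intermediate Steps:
$W{\left(o,v \right)} = - \frac{1}{198}$ ($W{\left(o,v \right)} = - \frac{1}{6 \left(16 + 17\right)} = - \frac{1}{6 \cdot 33} = \left(- \frac{1}{6}\right) \frac{1}{33} = - \frac{1}{198}$)
$\left(W{\left(10,-19 \right)} + 339\right)^{2} = \left(- \frac{1}{198} + 339\right)^{2} = \left(\frac{67121}{198}\right)^{2} = \frac{4505228641}{39204}$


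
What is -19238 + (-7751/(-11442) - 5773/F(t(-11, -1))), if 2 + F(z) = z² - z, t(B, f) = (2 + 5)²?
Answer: -129333162604/6722175 ≈ -19240.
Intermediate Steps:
t(B, f) = 49 (t(B, f) = 7² = 49)
F(z) = -2 + z² - z (F(z) = -2 + (z² - z) = -2 + z² - z)
-19238 + (-7751/(-11442) - 5773/F(t(-11, -1))) = -19238 + (-7751/(-11442) - 5773/(-2 + 49² - 1*49)) = -19238 + (-7751*(-1/11442) - 5773/(-2 + 2401 - 49)) = -19238 + (7751/11442 - 5773/2350) = -19238 - 11959954/6722175 = -129333162604/6722175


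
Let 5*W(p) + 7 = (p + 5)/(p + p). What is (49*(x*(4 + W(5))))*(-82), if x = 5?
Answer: -56252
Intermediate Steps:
W(p) = -7/5 + (5 + p)/(10*p) (W(p) = -7/5 + ((p + 5)/(p + p))/5 = -7/5 + ((5 + p)/((2*p)))/5 = -7/5 + ((5 + p)*(1/(2*p)))/5 = -7/5 + ((5 + p)/(2*p))/5 = -7/5 + (5 + p)/(10*p))
(49*(x*(4 + W(5))))*(-82) = (49*(5*(4 + (1/10)*(5 - 13*5)/5)))*(-82) = (49*(5*(4 + (1/10)*(1/5)*(5 - 65))))*(-82) = (49*(5*(4 + (1/10)*(1/5)*(-60))))*(-82) = (49*(5*(4 - 6/5)))*(-82) = (49*(5*(14/5)))*(-82) = (49*14)*(-82) = 686*(-82) = -56252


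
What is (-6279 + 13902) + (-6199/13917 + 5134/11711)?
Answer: 1242410540290/162981987 ≈ 7623.0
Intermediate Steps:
(-6279 + 13902) + (-6199/13917 + 5134/11711) = 7623 + (-6199*1/13917 + 5134*(1/11711)) = 7623 + (-6199/13917 + 5134/11711) = 7623 - 1146611/162981987 = 1242410540290/162981987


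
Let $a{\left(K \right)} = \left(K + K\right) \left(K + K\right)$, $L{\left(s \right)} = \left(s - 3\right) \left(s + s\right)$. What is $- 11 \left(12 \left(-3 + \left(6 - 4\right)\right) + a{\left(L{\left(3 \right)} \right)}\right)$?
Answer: $132$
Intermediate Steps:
$L{\left(s \right)} = 2 s \left(-3 + s\right)$ ($L{\left(s \right)} = \left(-3 + s\right) 2 s = 2 s \left(-3 + s\right)$)
$a{\left(K \right)} = 4 K^{2}$ ($a{\left(K \right)} = 2 K 2 K = 4 K^{2}$)
$- 11 \left(12 \left(-3 + \left(6 - 4\right)\right) + a{\left(L{\left(3 \right)} \right)}\right) = - 11 \left(12 \left(-3 + \left(6 - 4\right)\right) + 4 \left(2 \cdot 3 \left(-3 + 3\right)\right)^{2}\right) = - 11 \left(12 \left(-3 + \left(6 - 4\right)\right) + 4 \left(2 \cdot 3 \cdot 0\right)^{2}\right) = - 11 \left(12 \left(-3 + 2\right) + 4 \cdot 0^{2}\right) = - 11 \left(12 \left(-1\right) + 4 \cdot 0\right) = - 11 \left(-12 + 0\right) = - 11 \left(-12\right) = \left(-1\right) \left(-132\right) = 132$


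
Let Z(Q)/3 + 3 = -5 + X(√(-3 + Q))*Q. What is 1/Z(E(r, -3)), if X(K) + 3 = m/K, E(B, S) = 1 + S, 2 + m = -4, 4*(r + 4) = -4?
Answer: -5/246 + I*√5/41 ≈ -0.020325 + 0.054538*I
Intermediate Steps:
r = -5 (r = -4 + (¼)*(-4) = -4 - 1 = -5)
m = -6 (m = -2 - 4 = -6)
X(K) = -3 - 6/K
Z(Q) = -24 + 3*Q*(-3 - 6/√(-3 + Q)) (Z(Q) = -9 + 3*(-5 + (-3 - 6/√(-3 + Q))*Q) = -9 + 3*(-5 + Q*(-3 - 6/√(-3 + Q))) = -9 + (-15 + 3*Q*(-3 - 6/√(-3 + Q))) = -24 + 3*Q*(-3 - 6/√(-3 + Q)))
1/Z(E(r, -3)) = 1/(-24 - 9*(1 - 3) - 18*(1 - 3)/√(-3 + (1 - 3))) = 1/(-24 - 9*(-2) - 18*(-2)/√(-3 - 2)) = 1/(-24 + 18 - 18*(-2)/√(-5)) = 1/(-24 + 18 - 18*(-2)*(-I*√5/5)) = 1/(-24 + 18 - 36*I*√5/5) = 1/(-6 - 36*I*√5/5)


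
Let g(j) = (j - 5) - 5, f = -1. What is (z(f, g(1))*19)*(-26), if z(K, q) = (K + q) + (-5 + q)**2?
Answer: -91884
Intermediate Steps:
g(j) = -10 + j (g(j) = (-5 + j) - 5 = -10 + j)
z(K, q) = K + q + (-5 + q)**2
(z(f, g(1))*19)*(-26) = ((-1 + (-10 + 1) + (-5 + (-10 + 1))**2)*19)*(-26) = ((-1 - 9 + (-5 - 9)**2)*19)*(-26) = ((-1 - 9 + (-14)**2)*19)*(-26) = ((-1 - 9 + 196)*19)*(-26) = (186*19)*(-26) = 3534*(-26) = -91884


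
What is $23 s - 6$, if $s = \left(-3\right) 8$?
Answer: $-558$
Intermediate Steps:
$s = -24$
$23 s - 6 = 23 \left(-24\right) - 6 = -552 - 6 = -558$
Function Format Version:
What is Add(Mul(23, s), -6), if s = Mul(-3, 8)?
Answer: -558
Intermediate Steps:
s = -24
Add(Mul(23, s), -6) = Add(Mul(23, -24), -6) = Add(-552, -6) = -558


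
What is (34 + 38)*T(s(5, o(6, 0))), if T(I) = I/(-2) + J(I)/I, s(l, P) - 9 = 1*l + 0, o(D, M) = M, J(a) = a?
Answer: -432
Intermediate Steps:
s(l, P) = 9 + l (s(l, P) = 9 + (1*l + 0) = 9 + (l + 0) = 9 + l)
T(I) = 1 - I/2 (T(I) = I/(-2) + I/I = I*(-1/2) + 1 = -I/2 + 1 = 1 - I/2)
(34 + 38)*T(s(5, o(6, 0))) = (34 + 38)*(1 - (9 + 5)/2) = 72*(1 - 1/2*14) = 72*(1 - 7) = 72*(-6) = -432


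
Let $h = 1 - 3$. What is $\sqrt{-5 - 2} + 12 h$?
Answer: $-24 + i \sqrt{7} \approx -24.0 + 2.6458 i$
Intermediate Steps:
$h = -2$ ($h = 1 - 3 = -2$)
$\sqrt{-5 - 2} + 12 h = \sqrt{-5 - 2} + 12 \left(-2\right) = \sqrt{-7} - 24 = i \sqrt{7} - 24 = -24 + i \sqrt{7}$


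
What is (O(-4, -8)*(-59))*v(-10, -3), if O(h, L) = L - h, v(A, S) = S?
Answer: -708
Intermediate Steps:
(O(-4, -8)*(-59))*v(-10, -3) = ((-8 - 1*(-4))*(-59))*(-3) = ((-8 + 4)*(-59))*(-3) = -4*(-59)*(-3) = 236*(-3) = -708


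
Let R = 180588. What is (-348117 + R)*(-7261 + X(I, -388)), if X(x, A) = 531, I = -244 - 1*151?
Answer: 1127470170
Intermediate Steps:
I = -395 (I = -244 - 151 = -395)
(-348117 + R)*(-7261 + X(I, -388)) = (-348117 + 180588)*(-7261 + 531) = -167529*(-6730) = 1127470170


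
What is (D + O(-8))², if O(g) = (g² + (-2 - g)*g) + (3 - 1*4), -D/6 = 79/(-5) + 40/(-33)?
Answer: 41460721/3025 ≈ 13706.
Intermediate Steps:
D = 5614/55 (D = -6*(79/(-5) + 40/(-33)) = -6*(79*(-⅕) + 40*(-1/33)) = -6*(-79/5 - 40/33) = -6*(-2807/165) = 5614/55 ≈ 102.07)
O(g) = -1 + g² + g*(-2 - g) (O(g) = (g² + g*(-2 - g)) + (3 - 4) = (g² + g*(-2 - g)) - 1 = -1 + g² + g*(-2 - g))
(D + O(-8))² = (5614/55 + (-1 - 2*(-8)))² = (5614/55 + (-1 + 16))² = (5614/55 + 15)² = (6439/55)² = 41460721/3025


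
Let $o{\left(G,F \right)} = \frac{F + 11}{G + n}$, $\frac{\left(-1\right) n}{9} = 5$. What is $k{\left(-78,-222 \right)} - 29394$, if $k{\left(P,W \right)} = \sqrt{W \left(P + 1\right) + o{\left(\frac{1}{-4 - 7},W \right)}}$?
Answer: $-29394 + \frac{\sqrt{262909295}}{124} \approx -29263.0$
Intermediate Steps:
$n = -45$ ($n = \left(-9\right) 5 = -45$)
$o{\left(G,F \right)} = \frac{11 + F}{-45 + G}$ ($o{\left(G,F \right)} = \frac{F + 11}{G - 45} = \frac{11 + F}{-45 + G}$)
$k{\left(P,W \right)} = \sqrt{- \frac{121}{496} - \frac{11 W}{496} + W \left(1 + P\right)}$ ($k{\left(P,W \right)} = \sqrt{W \left(P + 1\right) + \frac{11 + W}{-45 + \frac{1}{-4 - 7}}} = \sqrt{W \left(1 + P\right) + \frac{11 + W}{-45 + \frac{1}{-11}}} = \sqrt{W \left(1 + P\right) + \frac{11 + W}{-45 - \frac{1}{11}}} = \sqrt{W \left(1 + P\right) + \frac{11 + W}{- \frac{496}{11}}} = \sqrt{W \left(1 + P\right) - \frac{11 \left(11 + W\right)}{496}} = \sqrt{W \left(1 + P\right) - \left(\frac{121}{496} + \frac{11 W}{496}\right)} = \sqrt{- \frac{121}{496} - \frac{11 W}{496} + W \left(1 + P\right)}$)
$k{\left(-78,-222 \right)} - 29394 = \frac{\sqrt{-3751 + 15035 \left(-222\right) + 15376 \left(-78\right) \left(-222\right)}}{124} - 29394 = \frac{\sqrt{-3751 - 3337770 + 266250816}}{124} - 29394 = \frac{\sqrt{262909295}}{124} - 29394 = -29394 + \frac{\sqrt{262909295}}{124}$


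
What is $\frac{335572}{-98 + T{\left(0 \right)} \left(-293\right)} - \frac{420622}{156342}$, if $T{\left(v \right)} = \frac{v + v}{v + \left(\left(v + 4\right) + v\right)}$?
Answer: $- \frac{13126304645}{3830379} \approx -3426.9$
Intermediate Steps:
$T{\left(v \right)} = \frac{2 v}{4 + 3 v}$ ($T{\left(v \right)} = \frac{2 v}{v + \left(\left(4 + v\right) + v\right)} = \frac{2 v}{v + \left(4 + 2 v\right)} = \frac{2 v}{4 + 3 v}$)
$\frac{335572}{-98 + T{\left(0 \right)} \left(-293\right)} - \frac{420622}{156342} = \frac{335572}{-98 + 2 \cdot 0 \frac{1}{4 + 3 \cdot 0} \left(-293\right)} - \frac{420622}{156342} = \frac{335572}{-98 + 2 \cdot 0 \frac{1}{4 + 0} \left(-293\right)} - \frac{210311}{78171} = \frac{335572}{-98 + 2 \cdot 0 \cdot \frac{1}{4} \left(-293\right)} - \frac{210311}{78171} = \frac{335572}{-98 + 0 \left(-293\right)} - \frac{210311}{78171} = \frac{335572}{-98 + 0} - \frac{210311}{78171} = \frac{335572}{-98} - \frac{210311}{78171} = 335572 \left(- \frac{1}{98}\right) - \frac{210311}{78171} = - \frac{167786}{49} - \frac{210311}{78171} = - \frac{13126304645}{3830379}$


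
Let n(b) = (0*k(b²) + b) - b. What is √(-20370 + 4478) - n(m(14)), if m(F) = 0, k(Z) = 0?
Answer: 2*I*√3973 ≈ 126.06*I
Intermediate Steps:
n(b) = 0 (n(b) = (0*0 + b) - b = (0 + b) - b = b - b = 0)
√(-20370 + 4478) - n(m(14)) = √(-20370 + 4478) - 1*0 = √(-15892) + 0 = 2*I*√3973 + 0 = 2*I*√3973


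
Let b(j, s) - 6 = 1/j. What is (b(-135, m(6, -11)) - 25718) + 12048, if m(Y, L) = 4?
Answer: -1844641/135 ≈ -13664.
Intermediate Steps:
b(j, s) = 6 + 1/j
(b(-135, m(6, -11)) - 25718) + 12048 = ((6 + 1/(-135)) - 25718) + 12048 = ((6 - 1/135) - 25718) + 12048 = (809/135 - 25718) + 12048 = -3471121/135 + 12048 = -1844641/135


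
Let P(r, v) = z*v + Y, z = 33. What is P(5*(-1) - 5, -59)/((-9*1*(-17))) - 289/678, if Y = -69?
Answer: -156785/11526 ≈ -13.603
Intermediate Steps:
P(r, v) = -69 + 33*v (P(r, v) = 33*v - 69 = -69 + 33*v)
P(5*(-1) - 5, -59)/((-9*1*(-17))) - 289/678 = (-69 + 33*(-59))/((-9*1*(-17))) - 289/678 = (-69 - 1947)/((-9*(-17))) - 289*1/678 = -2016/153 - 289/678 = -2016*1/153 - 289/678 = -224/17 - 289/678 = -156785/11526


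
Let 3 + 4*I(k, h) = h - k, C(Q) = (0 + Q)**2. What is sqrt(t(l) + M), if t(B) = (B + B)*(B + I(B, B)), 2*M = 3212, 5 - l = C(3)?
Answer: 2*sqrt(411) ≈ 40.546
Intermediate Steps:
C(Q) = Q**2
l = -4 (l = 5 - 1*3**2 = 5 - 1*9 = 5 - 9 = -4)
M = 1606 (M = (1/2)*3212 = 1606)
I(k, h) = -3/4 - k/4 + h/4 (I(k, h) = -3/4 + (h - k)/4 = -3/4 + (-k/4 + h/4) = -3/4 - k/4 + h/4)
t(B) = 2*B*(-3/4 + B) (t(B) = (B + B)*(B + (-3/4 - B/4 + B/4)) = (2*B)*(B - 3/4) = (2*B)*(-3/4 + B) = 2*B*(-3/4 + B))
sqrt(t(l) + M) = sqrt((1/2)*(-4)*(-3 + 4*(-4)) + 1606) = sqrt((1/2)*(-4)*(-3 - 16) + 1606) = sqrt((1/2)*(-4)*(-19) + 1606) = sqrt(38 + 1606) = sqrt(1644) = 2*sqrt(411)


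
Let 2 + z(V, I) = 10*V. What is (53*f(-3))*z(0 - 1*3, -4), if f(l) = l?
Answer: 5088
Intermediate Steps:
z(V, I) = -2 + 10*V
(53*f(-3))*z(0 - 1*3, -4) = (53*(-3))*(-2 + 10*(0 - 1*3)) = -159*(-2 + 10*(0 - 3)) = -159*(-2 + 10*(-3)) = -159*(-2 - 30) = -159*(-32) = 5088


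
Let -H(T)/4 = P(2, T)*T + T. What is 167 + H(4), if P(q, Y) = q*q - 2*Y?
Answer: 215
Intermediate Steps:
P(q, Y) = q² - 2*Y
H(T) = -4*T - 4*T*(4 - 2*T) (H(T) = -4*((2² - 2*T)*T + T) = -4*((4 - 2*T)*T + T) = -4*(T*(4 - 2*T) + T) = -4*(T + T*(4 - 2*T)) = -4*T - 4*T*(4 - 2*T))
167 + H(4) = 167 + 4*4*(-5 + 2*4) = 167 + 4*4*(-5 + 8) = 167 + 4*4*3 = 167 + 48 = 215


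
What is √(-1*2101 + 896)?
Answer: I*√1205 ≈ 34.713*I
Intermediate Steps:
√(-1*2101 + 896) = √(-2101 + 896) = √(-1205) = I*√1205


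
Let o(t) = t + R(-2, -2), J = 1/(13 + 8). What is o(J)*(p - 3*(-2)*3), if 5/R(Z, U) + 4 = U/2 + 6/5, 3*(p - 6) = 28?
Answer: -50600/1197 ≈ -42.272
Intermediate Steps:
p = 46/3 (p = 6 + (⅓)*28 = 6 + 28/3 = 46/3 ≈ 15.333)
R(Z, U) = 5/(-14/5 + U/2) (R(Z, U) = 5/(-4 + (U/2 + 6/5)) = 5/(-4 + (6/5 + U/2)) = 5/(-14/5 + U/2))
J = 1/21 ≈ 0.047619
o(t) = -25/19 + t (o(t) = t + 50/(-28 + 5*(-2)) = t + 50/(-28 - 10) = t + 50/(-38) = t + 50*(-1/38) = t - 25/19 = -25/19 + t)
o(J)*(p - 3*(-2)*3) = (-25/19 + 1/21)*(46/3 - 3*(-2)*3) = -506*(46/3 + 6*3)/399 = -506*(46/3 + 18)/399 = -506/399*100/3 = -50600/1197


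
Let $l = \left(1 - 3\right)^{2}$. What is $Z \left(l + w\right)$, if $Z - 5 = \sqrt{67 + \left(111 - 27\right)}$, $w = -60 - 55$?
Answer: $-555 - 111 \sqrt{151} \approx -1919.0$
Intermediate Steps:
$w = -115$
$l = 4$ ($l = \left(-2\right)^{2} = 4$)
$Z = 5 + \sqrt{151}$ ($Z = 5 + \sqrt{67 + \left(111 - 27\right)} = 5 + \sqrt{67 + 84} = 5 + \sqrt{151} \approx 17.288$)
$Z \left(l + w\right) = \left(5 + \sqrt{151}\right) \left(4 - 115\right) = \left(5 + \sqrt{151}\right) \left(-111\right) = -555 - 111 \sqrt{151}$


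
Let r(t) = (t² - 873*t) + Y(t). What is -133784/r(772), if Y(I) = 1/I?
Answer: 103281248/60194383 ≈ 1.7158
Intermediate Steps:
r(t) = 1/t + t² - 873*t (r(t) = (t² - 873*t) + 1/t = 1/t + t² - 873*t)
-133784/r(772) = -133784*772/(1 + 772²*(-873 + 772)) = -133784*772/(1 + 595984*(-101)) = -133784*772/(1 - 60194384) = -133784/((1/772)*(-60194383)) = -133784/(-60194383/772) = -133784*(-772/60194383) = 103281248/60194383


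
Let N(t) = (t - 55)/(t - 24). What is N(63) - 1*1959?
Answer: -76393/39 ≈ -1958.8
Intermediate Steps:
N(t) = (-55 + t)/(-24 + t)
N(63) - 1*1959 = (-55 + 63)/(-24 + 63) - 1*1959 = 8/39 - 1959 = -76393/39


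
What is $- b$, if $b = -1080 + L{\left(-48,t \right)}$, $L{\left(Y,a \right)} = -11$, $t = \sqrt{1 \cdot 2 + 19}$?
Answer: $1091$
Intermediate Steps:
$t = \sqrt{21}$ ($t = \sqrt{2 + 19} = \sqrt{21} \approx 4.5826$)
$b = -1091$ ($b = -1080 - 11 = -1091$)
$- b = \left(-1\right) \left(-1091\right) = 1091$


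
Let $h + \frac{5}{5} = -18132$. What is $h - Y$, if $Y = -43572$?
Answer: $25439$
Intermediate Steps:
$h = -18133$ ($h = -1 - 18132 = -18133$)
$h - Y = -18133 - -43572 = -18133 + 43572 = 25439$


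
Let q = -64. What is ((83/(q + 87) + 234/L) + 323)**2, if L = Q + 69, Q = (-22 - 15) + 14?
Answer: 58201641/529 ≈ 1.1002e+5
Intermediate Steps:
Q = -23 (Q = -37 + 14 = -23)
L = 46 (L = -23 + 69 = 46)
((83/(q + 87) + 234/L) + 323)**2 = ((83/(-64 + 87) + 234/46) + 323)**2 = ((83/23 + 234*(1/46)) + 323)**2 = ((83*(1/23) + 117/23) + 323)**2 = ((83/23 + 117/23) + 323)**2 = (200/23 + 323)**2 = (7629/23)**2 = 58201641/529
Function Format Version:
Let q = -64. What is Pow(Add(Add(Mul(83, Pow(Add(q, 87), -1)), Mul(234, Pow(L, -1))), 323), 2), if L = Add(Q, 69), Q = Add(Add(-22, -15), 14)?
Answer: Rational(58201641, 529) ≈ 1.1002e+5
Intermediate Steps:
Q = -23 (Q = Add(-37, 14) = -23)
L = 46 (L = Add(-23, 69) = 46)
Pow(Add(Add(Mul(83, Pow(Add(q, 87), -1)), Mul(234, Pow(L, -1))), 323), 2) = Pow(Add(Add(Mul(83, Pow(Add(-64, 87), -1)), Mul(234, Pow(46, -1))), 323), 2) = Pow(Add(Add(Mul(83, Pow(23, -1)), Mul(234, Rational(1, 46))), 323), 2) = Pow(Add(Add(Mul(83, Rational(1, 23)), Rational(117, 23)), 323), 2) = Pow(Add(Add(Rational(83, 23), Rational(117, 23)), 323), 2) = Pow(Add(Rational(200, 23), 323), 2) = Pow(Rational(7629, 23), 2) = Rational(58201641, 529)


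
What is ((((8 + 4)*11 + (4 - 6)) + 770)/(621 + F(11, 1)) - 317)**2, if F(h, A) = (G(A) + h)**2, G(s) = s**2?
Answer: 28826161/289 ≈ 99745.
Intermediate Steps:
F(h, A) = (h + A**2)**2 (F(h, A) = (A**2 + h)**2 = (h + A**2)**2)
((((8 + 4)*11 + (4 - 6)) + 770)/(621 + F(11, 1)) - 317)**2 = ((((8 + 4)*11 + (4 - 6)) + 770)/(621 + (11 + 1**2)**2) - 317)**2 = (((12*11 - 2) + 770)/(621 + (11 + 1)**2) - 317)**2 = (((132 - 2) + 770)/(621 + 12**2) - 317)**2 = ((130 + 770)/(621 + 144) - 317)**2 = (900/765 - 317)**2 = (900*(1/765) - 317)**2 = (20/17 - 317)**2 = (-5369/17)**2 = 28826161/289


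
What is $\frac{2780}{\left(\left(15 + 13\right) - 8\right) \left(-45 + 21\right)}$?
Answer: $- \frac{139}{24} \approx -5.7917$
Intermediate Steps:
$\frac{2780}{\left(\left(15 + 13\right) - 8\right) \left(-45 + 21\right)} = \frac{2780}{\left(28 - 8\right) \left(-24\right)} = \frac{2780}{20 \left(-24\right)} = \frac{2780}{-480} = 2780 \left(- \frac{1}{480}\right) = - \frac{139}{24}$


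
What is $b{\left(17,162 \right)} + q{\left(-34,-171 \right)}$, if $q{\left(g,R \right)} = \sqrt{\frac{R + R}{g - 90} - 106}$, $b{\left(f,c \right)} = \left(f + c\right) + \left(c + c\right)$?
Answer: $503 + \frac{i \sqrt{396862}}{62} \approx 503.0 + 10.161 i$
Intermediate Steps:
$b{\left(f,c \right)} = f + 3 c$ ($b{\left(f,c \right)} = \left(c + f\right) + 2 c = f + 3 c$)
$q{\left(g,R \right)} = \sqrt{-106 + \frac{2 R}{-90 + g}}$ ($q{\left(g,R \right)} = \sqrt{\frac{2 R}{-90 + g} - 106} = \sqrt{-106 + \frac{2 R}{-90 + g}}$)
$b{\left(17,162 \right)} + q{\left(-34,-171 \right)} = \left(17 + 3 \cdot 162\right) + \sqrt{2} \sqrt{\frac{4770 - 171 - -1802}{-90 - 34}} = \left(17 + 486\right) + \sqrt{2} \sqrt{\frac{4770 - 171 + 1802}{-124}} = 503 + \sqrt{2} \sqrt{\left(- \frac{1}{124}\right) 6401} = 503 + \sqrt{2} \sqrt{- \frac{6401}{124}} = 503 + \sqrt{2} \frac{i \sqrt{198431}}{62} = 503 + \frac{i \sqrt{396862}}{62}$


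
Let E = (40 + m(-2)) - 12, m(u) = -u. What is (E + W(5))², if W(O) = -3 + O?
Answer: 1024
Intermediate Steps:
E = 30 (E = (40 - 1*(-2)) - 12 = (40 + 2) - 12 = 42 - 12 = 30)
(E + W(5))² = (30 + (-3 + 5))² = (30 + 2)² = 32² = 1024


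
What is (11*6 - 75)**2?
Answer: 81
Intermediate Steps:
(11*6 - 75)**2 = (66 - 75)**2 = (-9)**2 = 81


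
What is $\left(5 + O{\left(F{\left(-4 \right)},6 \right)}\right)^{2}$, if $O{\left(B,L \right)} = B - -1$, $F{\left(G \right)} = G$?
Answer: $4$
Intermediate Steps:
$O{\left(B,L \right)} = 1 + B$ ($O{\left(B,L \right)} = B + 1 = 1 + B$)
$\left(5 + O{\left(F{\left(-4 \right)},6 \right)}\right)^{2} = \left(5 + \left(1 - 4\right)\right)^{2} = \left(5 - 3\right)^{2} = 2^{2} = 4$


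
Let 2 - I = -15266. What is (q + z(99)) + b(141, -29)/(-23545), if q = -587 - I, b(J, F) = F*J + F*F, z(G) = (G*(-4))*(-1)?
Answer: -363978907/23545 ≈ -15459.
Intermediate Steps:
I = 15268 (I = 2 - 1*(-15266) = 2 + 15266 = 15268)
z(G) = 4*G (z(G) = -4*G*(-1) = 4*G)
b(J, F) = F² + F*J (b(J, F) = F*J + F² = F² + F*J)
q = -15855 (q = -587 - 1*15268 = -587 - 15268 = -15855)
(q + z(99)) + b(141, -29)/(-23545) = (-15855 + 4*99) - 29*(-29 + 141)/(-23545) = (-15855 + 396) - 29*112*(-1/23545) = -15459 - 3248*(-1/23545) = -15459 + 3248/23545 = -363978907/23545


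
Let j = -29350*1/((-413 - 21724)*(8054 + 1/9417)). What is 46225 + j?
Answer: 25870131313158375/559656705701 ≈ 46225.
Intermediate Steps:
j = 92129650/559656705701 (j = -29350*(-1/(22137*(8054 + 1/9417))) = -29350/((75844519/9417)*(-22137)) = -29350/(-559656705701/3139) = -29350*(-3139/559656705701) = 92129650/559656705701 ≈ 0.00016462)
46225 + j = 46225 + 92129650/559656705701 = 25870131313158375/559656705701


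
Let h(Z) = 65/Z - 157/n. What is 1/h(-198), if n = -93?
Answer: 6138/8347 ≈ 0.73535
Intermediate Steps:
h(Z) = 157/93 + 65/Z (h(Z) = 65/Z - 157/(-93) = 65/Z - 157*(-1/93) = 65/Z + 157/93 = 157/93 + 65/Z)
1/h(-198) = 1/(157/93 + 65/(-198)) = 1/(157/93 + 65*(-1/198)) = 1/(157/93 - 65/198) = 1/(8347/6138) = 6138/8347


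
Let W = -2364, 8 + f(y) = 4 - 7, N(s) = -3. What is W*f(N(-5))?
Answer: 26004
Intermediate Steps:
f(y) = -11 (f(y) = -8 + (4 - 7) = -8 - 3 = -11)
W*f(N(-5)) = -2364*(-11) = 26004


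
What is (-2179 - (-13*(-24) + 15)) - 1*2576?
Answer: -5082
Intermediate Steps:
(-2179 - (-13*(-24) + 15)) - 1*2576 = (-2179 - (312 + 15)) - 2576 = (-2179 - 1*327) - 2576 = (-2179 - 327) - 2576 = -2506 - 2576 = -5082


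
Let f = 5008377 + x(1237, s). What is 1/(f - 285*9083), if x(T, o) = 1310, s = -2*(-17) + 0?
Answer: 1/2421032 ≈ 4.1305e-7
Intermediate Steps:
s = 34 (s = 34 + 0 = 34)
f = 5009687 (f = 5008377 + 1310 = 5009687)
1/(f - 285*9083) = 1/(5009687 - 285*9083) = 1/(5009687 - 2588655) = 1/2421032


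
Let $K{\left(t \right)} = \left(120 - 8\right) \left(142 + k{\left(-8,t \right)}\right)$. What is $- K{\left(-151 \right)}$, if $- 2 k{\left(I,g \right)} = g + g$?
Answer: $-32816$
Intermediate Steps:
$k{\left(I,g \right)} = - g$ ($k{\left(I,g \right)} = - \frac{g + g}{2} = - \frac{2 g}{2} = - g$)
$K{\left(t \right)} = 15904 - 112 t$ ($K{\left(t \right)} = \left(120 - 8\right) \left(142 - t\right) = 112 \left(142 - t\right) = 15904 - 112 t$)
$- K{\left(-151 \right)} = - (15904 - -16912) = - (15904 + 16912) = \left(-1\right) 32816 = -32816$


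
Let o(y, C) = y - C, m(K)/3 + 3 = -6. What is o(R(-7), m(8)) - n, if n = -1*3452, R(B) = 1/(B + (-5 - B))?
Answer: 17394/5 ≈ 3478.8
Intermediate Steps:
m(K) = -27 (m(K) = -9 + 3*(-6) = -9 - 18 = -27)
R(B) = -⅕ (R(B) = 1/(-5) = -⅕)
n = -3452
o(R(-7), m(8)) - n = (-⅕ - 1*(-27)) - 1*(-3452) = (-⅕ + 27) + 3452 = 134/5 + 3452 = 17394/5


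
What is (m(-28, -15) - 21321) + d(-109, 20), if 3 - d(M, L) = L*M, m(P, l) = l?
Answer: -19153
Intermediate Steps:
d(M, L) = 3 - L*M
(m(-28, -15) - 21321) + d(-109, 20) = (-15 - 21321) + (3 - 1*20*(-109)) = -21336 + (3 + 2180) = -21336 + 2183 = -19153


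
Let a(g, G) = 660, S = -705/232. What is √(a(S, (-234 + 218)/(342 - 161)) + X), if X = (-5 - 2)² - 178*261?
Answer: I*√45749 ≈ 213.89*I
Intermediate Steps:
X = -46409 (X = (-7)² - 46458 = 49 - 46458 = -46409)
S = -705/232 (S = -705*1/232 = -705/232 ≈ -3.0388)
√(a(S, (-234 + 218)/(342 - 161)) + X) = √(660 - 46409) = √(-45749) = I*√45749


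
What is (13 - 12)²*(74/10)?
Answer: 37/5 ≈ 7.4000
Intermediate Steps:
(13 - 12)²*(74/10) = 1²*(74*(⅒)) = 1*(37/5) = 37/5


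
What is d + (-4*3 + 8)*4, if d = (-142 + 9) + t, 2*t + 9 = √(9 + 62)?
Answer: -307/2 + √71/2 ≈ -149.29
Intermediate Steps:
t = -9/2 + √71/2 (t = -9/2 + √(9 + 62)/2 = -9/2 + √71/2 ≈ -0.28693)
d = -275/2 + √71/2 (d = (-142 + 9) + (-9/2 + √71/2) = -133 + (-9/2 + √71/2) = -275/2 + √71/2 ≈ -133.29)
d + (-4*3 + 8)*4 = (-275/2 + √71/2) + (-4*3 + 8)*4 = (-275/2 + √71/2) + (-12 + 8)*4 = (-275/2 + √71/2) - 4*4 = (-275/2 + √71/2) - 16 = -307/2 + √71/2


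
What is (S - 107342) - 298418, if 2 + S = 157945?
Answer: -247817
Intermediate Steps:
S = 157943 (S = -2 + 157945 = 157943)
(S - 107342) - 298418 = (157943 - 107342) - 298418 = 50601 - 298418 = -247817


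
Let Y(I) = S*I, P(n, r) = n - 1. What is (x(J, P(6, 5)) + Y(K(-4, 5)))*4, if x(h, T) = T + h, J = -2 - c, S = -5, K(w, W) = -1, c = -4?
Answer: 48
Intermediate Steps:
P(n, r) = -1 + n
Y(I) = -5*I
J = 2 (J = -2 - 1*(-4) = -2 + 4 = 2)
(x(J, P(6, 5)) + Y(K(-4, 5)))*4 = (((-1 + 6) + 2) - 5*(-1))*4 = ((5 + 2) + 5)*4 = (7 + 5)*4 = 12*4 = 48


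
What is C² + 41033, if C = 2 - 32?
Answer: 41933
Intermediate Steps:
C = -30
C² + 41033 = (-30)² + 41033 = 900 + 41033 = 41933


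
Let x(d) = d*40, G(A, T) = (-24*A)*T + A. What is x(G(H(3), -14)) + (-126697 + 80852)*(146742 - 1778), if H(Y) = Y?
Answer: -6645834140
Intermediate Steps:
G(A, T) = A - 24*A*T (G(A, T) = -24*A*T + A = A - 24*A*T)
x(d) = 40*d
x(G(H(3), -14)) + (-126697 + 80852)*(146742 - 1778) = 40*(3*(1 - 24*(-14))) + (-126697 + 80852)*(146742 - 1778) = 40*(3*(1 + 336)) - 45845*144964 = 40*(3*337) - 6645874580 = 40*1011 - 6645874580 = 40440 - 6645874580 = -6645834140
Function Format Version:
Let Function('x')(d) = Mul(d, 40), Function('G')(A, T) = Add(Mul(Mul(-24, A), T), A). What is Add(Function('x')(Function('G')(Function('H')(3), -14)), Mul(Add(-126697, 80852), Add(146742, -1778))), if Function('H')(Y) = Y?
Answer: -6645834140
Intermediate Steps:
Function('G')(A, T) = Add(A, Mul(-24, A, T)) (Function('G')(A, T) = Add(Mul(-24, A, T), A) = Add(A, Mul(-24, A, T)))
Function('x')(d) = Mul(40, d)
Add(Function('x')(Function('G')(Function('H')(3), -14)), Mul(Add(-126697, 80852), Add(146742, -1778))) = Add(Mul(40, Mul(3, Add(1, Mul(-24, -14)))), Mul(Add(-126697, 80852), Add(146742, -1778))) = Add(Mul(40, Mul(3, Add(1, 336))), Mul(-45845, 144964)) = Add(Mul(40, Mul(3, 337)), -6645874580) = Add(Mul(40, 1011), -6645874580) = Add(40440, -6645874580) = -6645834140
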